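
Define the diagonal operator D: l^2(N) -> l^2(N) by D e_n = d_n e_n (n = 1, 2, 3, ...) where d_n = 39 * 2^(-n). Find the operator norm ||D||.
||D|| = 39/2 (attained at n = 1)

For D diagonal, ||D|| = sup_n |d_n|. The sequence d_n = 39 * 2^(-n) is positive and strictly decreasing (ratio 2^(-1) < 1), so the supremum is d_1 = 39/2. Hence ||D|| = 39/2.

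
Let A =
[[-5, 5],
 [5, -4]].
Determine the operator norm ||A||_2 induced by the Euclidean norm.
||A||_2 = sqrt((91 + sqrt(8181))/2) ≈ 9.5249 (= sqrt(largest eigenvalue of A^T A))

||A||_2 = sigma_max(A) = sqrt(lambda_max(A^T A)). Form the symmetric matrix M = A^T A =
[[50, -45],
 [-45, 41]].
Its characteristic polynomial (trace, determinant of M give the coefficients) is
  p(λ) = det(λ I - M) = λ^2 - 91λ + 25.
For λ^2 - 91λ + 25 the discriminant is 8181. It is nonnegative but not a perfect square, so the roots are real and irrational: λ = (91 ± sqrt(8181))/2 ≈ 90.7244, 0.2756.
So the eigenvalues of A^T A are ≈ 0.2756, 90.7244 (all ≥ 0, as they must be for A^T A). The largest is λ_max = (91 + sqrt(8181))/2 ≈ 90.7244, hence ||A||_2 = sqrt(λ_max) = sqrt((91 + sqrt(8181))/2) ≈ 9.5249.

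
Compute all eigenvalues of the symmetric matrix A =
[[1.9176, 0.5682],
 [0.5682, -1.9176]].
sigma(A) ≈ {-2, 2}

A is real symmetric, so its spectrum consists of real eigenvalues. Expanding the characteristic polynomial of the displayed matrix gives
  det(λ I - A) = p(λ) = λ^2 + (0)λ + (-4).
Solving p(λ) = 0 yields eigenvalues ≈ -2, 2. (A is shown rounded to 4 decimals, so these recover the underlying integer eigenvalues to within that precision.)
Verification: the trace of A = 0 equals the sum of eigenvalues 0, and det(A) ≈ -4.0000 matches the eigenvalue product -4.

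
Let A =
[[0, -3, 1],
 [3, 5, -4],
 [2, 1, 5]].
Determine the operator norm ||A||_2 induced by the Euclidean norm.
||A||_2 ≈ 7.7666 (= sqrt(largest eigenvalue of A^T A))

||A||_2 = sigma_max(A) = sqrt(lambda_max(A^T A)). Form the symmetric matrix M = A^T A =
[[13, 17, -2],
 [17, 35, -18],
 [-2, -18, 42]].
Its characteristic polynomial (trace, sum of principal 2x2 minors, determinant of M give the coefficients) is
  p(λ) = det(λ I - M) = λ^3 - 90λ^2 + 1854λ - 3844.
No integer candidate from the rational root theorem (±divisors of 3844) is a root, so the roots are irrational. The cubic discriminant is Δ = 2288436192 > 0, so there are three distinct real roots. p(2) = -488 and p(3) = 935 have opposite signs, so a root lies in (2, 3); Newton's method refines it to λ ≈ 2.3301. p(27) = 287 and p(28) = -540 have opposite signs, so a root lies in (27, 28); Newton's method refines it to λ ≈ 27.3491. p(60) = -604 and p(61) = 1341 have opposite signs, so a root lies in (60, 61); Newton's method refines it to λ ≈ 60.3208. Check (Vieta): the three roots sum to 90, matching tr M = 90.
So the eigenvalues of A^T A are ≈ 2.3301, 27.3491, 60.3208 (all ≥ 0, as they must be for A^T A). The largest is λ_max ≈ 60.3208, hence ||A||_2 = sqrt(λ_max) ≈ 7.7666.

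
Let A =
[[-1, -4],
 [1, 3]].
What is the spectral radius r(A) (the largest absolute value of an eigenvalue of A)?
r(A) = 1

The eigenvalues of A are the roots of its characteristic polynomial. With M = A (coefficients from the trace and determinant):
  p(λ) = det(λ I - M) = λ^2 - 2λ + 1.
For λ^2 - 2λ + 1 the discriminant is 0. It is a perfect square (0^2), so the roots are rational: λ = (2 ± 0)/2 = 1, 1.
Thus the eigenvalues (to 4 decimals) are 1 (modulus 1). The spectral radius is the largest modulus: r(A) = 1. (Cross-check: r(A) ≤ ||A||_2 ≈ 5.1926; equality holds whenever A is normal, though it can also hold for some non-normal A.)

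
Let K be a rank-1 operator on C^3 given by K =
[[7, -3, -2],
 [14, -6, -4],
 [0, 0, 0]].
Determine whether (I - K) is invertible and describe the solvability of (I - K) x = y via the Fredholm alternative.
(I - K) is singular (det(I - K) = 0, i.e. 1 ∈ sigma(K)). (I - K) x = y is solvable iff y ⊥ ker((I - K)^*) = span{(7, -3, -2)}, i.e. iff 7y_1 - 3y_2 - 2y_3 = 0. When solvable, the solutions are x = y + c·(1, 2, 0), c arbitrary (ker(I - K) = span{(1, 2, 0)}, dimension 1).

K has rank 1, so it is an outer product K = u v^T: every row of K is a multiple of one row vector. Reading off the entries, u = (1, 2, 0) and v = (7, -3, -2) (row i of K equals u_i·v^T). A rank-one matrix u v^T satisfies K u = u (v·u) and kills the (2)-dimensional subspace v^⊥, so its characteristic polynomial is lambda^2 (lambda - v·u) with v·u = tr K = 1. Hence the eigenvalues of I - K are 1 (multiplicity 2) and 1 - (1) = 0, so det(I - K) = 0. (Direct check: I - K =
[[-6, 3, 2],
 [-14, 7, 4],
 [0, 0, 1]]
has determinant 0.) So 1 is an eigenvalue of K and (I - K) is not invertible. The finite-dimensional Fredholm alternative says: either (I - K) is invertible, or ker(I - K) ≠ {0} and then range(I - K) = ker((I - K)^*)^⊥, with dim ker(I - K) = dim ker((I - K)^*). We are in the second case, so we need both kernels. Kernel of I - K: (I - K) u = u - u (v·u) = u - u = 0, so ker(I - K) = span{u} = span{(1, 2, 0)} (it is exactly 1-dimensional because rank(I - K) = 2). Kernel of the adjoint: K is real, so (I - K)^* = I - K^T = I - v u^T, and (I - v u^T) v = v - v (u·v) = 0; hence ker((I - K)^*) = span{v} = span{(7, -3, -2)}. Therefore (I - K) x = y is solvable iff <y, v> = 0, i.e. iff 7y_1 - 3y_2 - 2y_3 = 0. When this holds, K y = u (v·y) = 0, so (I - K) y = y and x = y is a particular solution; the full solution set is the line x = y + c·u = y + c·(1, 2, 0), c ∈ C.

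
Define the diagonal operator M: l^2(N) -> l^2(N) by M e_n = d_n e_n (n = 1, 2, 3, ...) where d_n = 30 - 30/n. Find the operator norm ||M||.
||M|| = 30

For a diagonal operator on l^2 with entries d_n, ||M|| = sup_n |d_n|. Here d_1 = 0, d_2 = 15, ..., and d_n = 30 - 30/n increases monotonically toward 30. All terms lie in [0, 30), so |d_n| = d_n and the supremum is the limit 30, which is not attained by any individual d_n. Hence ||M|| = 30.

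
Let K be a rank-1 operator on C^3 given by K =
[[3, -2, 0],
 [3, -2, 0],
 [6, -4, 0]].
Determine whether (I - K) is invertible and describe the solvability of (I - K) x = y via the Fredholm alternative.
(I - K) is singular (det(I - K) = 0, i.e. 1 ∈ sigma(K)). (I - K) x = y is solvable iff y ⊥ ker((I - K)^*) = span{(3, -2, 0)}, i.e. iff 3y_1 - 2y_2 = 0. When solvable, the solutions are x = y + c·(1, 1, 2), c arbitrary (ker(I - K) = span{(1, 1, 2)}, dimension 1).

K has rank 1, so it is an outer product K = u v^T: every row of K is a multiple of one row vector. Reading off the entries, u = (1, 1, 2) and v = (3, -2, 0) (row i of K equals u_i·v^T). A rank-one matrix u v^T satisfies K u = u (v·u) and kills the (2)-dimensional subspace v^⊥, so its characteristic polynomial is lambda^2 (lambda - v·u) with v·u = tr K = 1. Hence the eigenvalues of I - K are 1 (multiplicity 2) and 1 - (1) = 0, so det(I - K) = 0. (Direct check: I - K =
[[-2, 2, 0],
 [-3, 3, 0],
 [-6, 4, 1]]
has determinant 0.) So 1 is an eigenvalue of K and (I - K) is not invertible. The finite-dimensional Fredholm alternative says: either (I - K) is invertible, or ker(I - K) ≠ {0} and then range(I - K) = ker((I - K)^*)^⊥, with dim ker(I - K) = dim ker((I - K)^*). We are in the second case, so we need both kernels. Kernel of I - K: (I - K) u = u - u (v·u) = u - u = 0, so ker(I - K) = span{u} = span{(1, 1, 2)} (it is exactly 1-dimensional because rank(I - K) = 2). Kernel of the adjoint: K is real, so (I - K)^* = I - K^T = I - v u^T, and (I - v u^T) v = v - v (u·v) = 0; hence ker((I - K)^*) = span{v} = span{(3, -2, 0)}. Therefore (I - K) x = y is solvable iff <y, v> = 0, i.e. iff 3y_1 - 2y_2 = 0. When this holds, K y = u (v·y) = 0, so (I - K) y = y and x = y is a particular solution; the full solution set is the line x = y + c·u = y + c·(1, 1, 2), c ∈ C.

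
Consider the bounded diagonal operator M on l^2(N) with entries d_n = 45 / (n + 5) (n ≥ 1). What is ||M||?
||M|| = 15/2 (attained at n = 1)

For M diagonal, ||M|| = sup_n |d_n| = sup_n 45/(n + 5). This is positive and strictly decreasing in n, so the supremum is attained at n = 1: d_1 = 45/(1 + 5) = 15/2. Hence ||M|| = 15/2.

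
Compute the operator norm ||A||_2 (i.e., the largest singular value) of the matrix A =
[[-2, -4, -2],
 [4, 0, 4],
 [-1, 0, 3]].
||A||_2 ≈ 6.8263 (= sqrt(largest eigenvalue of A^T A))

||A||_2 = sigma_max(A) = sqrt(lambda_max(A^T A)). Form the symmetric matrix M = A^T A =
[[21, 8, 17],
 [8, 16, 8],
 [17, 8, 29]].
Its characteristic polynomial (trace, sum of principal 2x2 minors, determinant of M give the coefficients) is
  p(λ) = det(λ I - M) = λ^3 - 66λ^2 + 992λ - 4096.
No integer candidate from the rational root theorem (±divisors of 4096) is a root, so the roots are irrational. The cubic discriminant is Δ = 45617152 > 0, so there are three distinct real roots. p(7) = -43 and p(8) = 128 have opposite signs, so a root lies in (7, 8); Newton's method refines it to λ ≈ 7.2091. p(12) = 32 and p(13) = -157 have opposite signs, so a root lies in (12, 13); Newton's method refines it to λ ≈ 12.1931. p(46) = -784 and p(47) = 557 have opposite signs, so a root lies in (46, 47); Newton's method refines it to λ ≈ 46.5978. Check (Vieta): the three roots sum to 66, matching tr M = 66.
So the eigenvalues of A^T A are ≈ 7.2091, 12.1931, 46.5978 (all ≥ 0, as they must be for A^T A). The largest is λ_max ≈ 46.5978, hence ||A||_2 = sqrt(λ_max) ≈ 6.8263.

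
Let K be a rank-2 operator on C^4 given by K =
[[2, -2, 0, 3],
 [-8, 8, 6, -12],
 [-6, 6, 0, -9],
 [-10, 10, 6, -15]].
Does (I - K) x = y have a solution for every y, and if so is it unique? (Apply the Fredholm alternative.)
(I - K) is invertible (det(I - K) = 24 ≠ 0), so for every y in C^4 the equation (I - K) x = y has a unique solution.

K has rank 2 and factors as K = U V^T = u1 v1^T + u2 v2^T with u1 = (0, -3, 0, -3), v1 = (2, -2, -2, 3), u2 = (-1, 1, 3, 2), v2 = (-2, 2, 0, -3) (multiplying out reproduces the displayed K). The nonzero eigenvalues of U V^T coincide with those of the 2 x 2 matrix G = V^T U = [[v1·u1, v1·u2], [v2·u1, v2·u2]] = [[-3, -4], [3, -2]], and by the Sylvester determinant identity det(I_4 - U V^T) = det(I_2 - V^T U) = det([[4, 4], [-3, 3]]) = (4)(3) - (4)(-3) = 24. (Direct check: I - K =
[[-1, 2, 0, -3],
 [8, -7, -6, 12],
 [6, -6, 1, 9],
 [10, -10, -6, 16]]
has determinant 24.) The finite-dimensional Fredholm alternative says: either (I - K) is invertible, or ker(I - K) ≠ {0} and then range(I - K) = ker((I - K)^*)^⊥, with dim ker(I - K) = dim ker((I - K)^*). Since det(I - K) ≠ 0, 1 is not an eigenvalue of K and ker(I - K) = {0}, so we are in the first case: for every y there is a unique x = (I - K)^(-1) y. (Explicitly, by the Woodbury identity, (I - U V^T)^(-1) = I + U (I_2 - G)^(-1) V^T.)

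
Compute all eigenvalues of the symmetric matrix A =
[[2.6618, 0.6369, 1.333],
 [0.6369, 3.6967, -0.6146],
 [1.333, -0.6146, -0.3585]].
sigma(A) ≈ {-1, 3, 4}

A is real symmetric, so its spectrum consists of real eigenvalues. Expanding the characteristic polynomial of the displayed matrix gives
  det(λ I - A) = p(λ) = λ^3 + (-6)λ^2 + (5)λ + (12).
Solving p(λ) = 0 yields eigenvalues ≈ -1, 3, 4. (A is shown rounded to 4 decimals, so these recover the underlying integer eigenvalues to within that precision.)
Verification: the trace of A = 6 equals the sum of eigenvalues 6, and det(A) ≈ -11.9998 matches the eigenvalue product -12.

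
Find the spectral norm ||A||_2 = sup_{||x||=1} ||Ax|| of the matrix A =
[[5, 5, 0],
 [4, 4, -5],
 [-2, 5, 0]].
||A||_2 ≈ 9.9409 (= sqrt(largest eigenvalue of A^T A))

||A||_2 = sigma_max(A) = sqrt(lambda_max(A^T A)). Form the symmetric matrix M = A^T A =
[[45, 31, -20],
 [31, 66, -20],
 [-20, -20, 25]].
Its characteristic polynomial (trace, sum of principal 2x2 minors, determinant of M give the coefficients) is
  p(λ) = det(λ I - M) = λ^3 - 136λ^2 + 3984λ - 30625.
No integer candidate from the rational root theorem (±divisors of 30625) is a root, so the roots are irrational. The cubic discriminant is Δ = 5847048485 > 0, so there are three distinct real roots. p(12) = -673 and p(13) = 380 have opposite signs, so a root lies in (12, 13); Newton's method refines it to λ ≈ 12.617. p(24) = 479 and p(25) = -400 have opposite signs, so a root lies in (24, 25); Newton's method refines it to λ ≈ 24.5624. p(98) = -5145 and p(99) = 1154 have opposite signs, so a root lies in (98, 99); Newton's method refines it to λ ≈ 98.8205. Check (Vieta): the three roots sum to 136, matching tr M = 136.
So the eigenvalues of A^T A are ≈ 12.617, 24.5624, 98.8205 (all ≥ 0, as they must be for A^T A). The largest is λ_max ≈ 98.8205, hence ||A||_2 = sqrt(λ_max) ≈ 9.9409.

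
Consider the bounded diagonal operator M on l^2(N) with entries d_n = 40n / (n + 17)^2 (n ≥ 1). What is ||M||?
||M|| = 10/17 (attained at n = 17)

For M diagonal, ||M|| = sup_n |d_n|. Treat f(x) = 40x / (x + 17)^2 for real x > 0. By the quotient rule, f'(x) = 40(17 - x)/(x + 17)^3, which is positive for x < 17 and negative for x > 17. So f has a unique maximum at x = 17, and since 17 is a positive integer, the supremum over n ≥ 1 is attained at n = 17: d_17 = 40·17/(17 + 17)^2 = 40·17/1156 = 10/17. Hence ||M|| = 10/17.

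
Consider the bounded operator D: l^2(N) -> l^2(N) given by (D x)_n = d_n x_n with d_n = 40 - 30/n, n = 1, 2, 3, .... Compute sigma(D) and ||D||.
sigma(D) = {40 - 30/n : n ≥ 1} ∪ {40}; ||D|| = 40

A bounded diagonal operator on l^2 with diagonal entries d_n has spectrum equal to the closure of {d_n : n ≥ 1}: every d_n is an eigenvalue (with eigenvector e_n), so {d_n} ⊂ sigma(D); the spectrum is closed, so its closure is too; and for lambda not in the closure, (D - lambda I) has bounded inverse (the diagonal entries 1/(d_n - lambda) are bounded). For our sequence d_n = 40 - 30/n, n = 1, 2, 3, ...:
  - {d_n} = {40 - 30/n : n ≥ 1}; the only limit point is 40
  - closure = {40 - 30/n : n ≥ 1} ∪ {40}
For the norm: a diagonal operator has ||D|| = sup_n |d_n|. Here d_n = 40 - 30/n increases monotonically from d_1 = 10 toward 40, with all terms in [10, 40); so sup_n |d_n| = 40 (the supremum is the limit, not attained). So ||D|| = 40.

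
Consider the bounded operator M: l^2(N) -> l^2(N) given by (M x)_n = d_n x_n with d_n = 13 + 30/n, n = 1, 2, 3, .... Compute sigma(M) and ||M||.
sigma(M) = {13 + 30/n : n ≥ 1} ∪ {13}; ||M|| = 43

A bounded diagonal operator on l^2 with diagonal entries d_n has spectrum equal to the closure of {d_n : n ≥ 1}: every d_n is an eigenvalue (with eigenvector e_n), so {d_n} ⊂ sigma(M); the spectrum is closed, so its closure is too; and for lambda not in the closure, (M - lambda I) has bounded inverse (the diagonal entries 1/(d_n - lambda) are bounded). For our sequence d_n = 13 + 30/n, n = 1, 2, 3, ...:
  - {d_n} = {13 + 30/n : n ≥ 1}; the only limit point is 13
  - closure = {13 + 30/n : n ≥ 1} ∪ {13}
For the norm: a diagonal operator has ||M|| = sup_n |d_n|. Here d_n = 13 + 30/n is positive and decreasing, so sup_n |d_n| = d_1 = 13 + 30 = 43. So ||M|| = 43.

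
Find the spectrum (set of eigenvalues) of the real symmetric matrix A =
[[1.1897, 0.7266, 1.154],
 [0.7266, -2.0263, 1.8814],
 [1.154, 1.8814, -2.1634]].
sigma(A) ≈ {-4, -1, 2}

A is real symmetric, so its spectrum consists of real eigenvalues. Expanding the characteristic polynomial of the displayed matrix gives
  det(λ I - A) = p(λ) = λ^3 + (3)λ^2 + (-6)λ + (-8).
Solving p(λ) = 0 yields eigenvalues ≈ -4, -1, 2. (A is shown rounded to 4 decimals, so these recover the underlying integer eigenvalues to within that precision.)
Verification: the trace of A = -3 equals the sum of eigenvalues -3, and det(A) ≈ 7.9999 matches the eigenvalue product 8.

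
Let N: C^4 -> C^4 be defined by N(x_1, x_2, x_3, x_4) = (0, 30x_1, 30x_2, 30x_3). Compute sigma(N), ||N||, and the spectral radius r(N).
sigma(N) = {0}; ||N|| = 30; r(N) = 0. (N is nilpotent with N^4 = 0.)

On C^4, N is a strictly lower-triangular matrix with 30 on the subdiagonal and zeros elsewhere, so its characteristic polynomial is lambda^4 and every eigenvalue is 0: sigma(N) = {0}. For the operator norm, N e_i = 30e_{i+1} for i = 1, ..., 3 and N e_4 = 0, so the singular values of N are 30 (with multiplicity 3) and 0; hence ||N|| = 30. The spectral radius r(N) = max|lambda| = 0. Note ||N|| > r(N) — characteristic of non-normal nilpotent operators. Indeed N^4 = 0.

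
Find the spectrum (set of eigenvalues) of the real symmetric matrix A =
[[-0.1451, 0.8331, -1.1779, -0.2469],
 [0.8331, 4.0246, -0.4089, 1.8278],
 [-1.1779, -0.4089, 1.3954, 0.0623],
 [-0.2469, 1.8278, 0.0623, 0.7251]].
sigma(A) ≈ {-1, 0, 2, 5}

A is real symmetric, so its spectrum consists of real eigenvalues. Expanding the characteristic polynomial of the displayed matrix gives
  det(λ I - A) = p(λ) = λ^4 + (-6)λ^3 + (3)λ^2 + (10)λ + (0).
Solving p(λ) = 0 yields eigenvalues ≈ -1, 0, 2, 5. (A is shown rounded to 4 decimals, so these recover the underlying integer eigenvalues to within that precision.)
Verification: the trace of A = 6 equals the sum of eigenvalues 6, and det(A) ≈ -0.0002 matches the eigenvalue product 0.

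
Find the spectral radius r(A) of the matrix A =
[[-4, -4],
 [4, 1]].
r(A) = sqrt(12) ≈ 3.4641

The eigenvalues of A are the roots of its characteristic polynomial. With M = A (coefficients from the trace and determinant):
  p(λ) = det(λ I - M) = λ^2 + 3λ + 12.
For λ^2 + 3λ + 12 the discriminant is -39. It is negative, so the roots are the complex-conjugate pair λ = -3/2 ± (sqrt(39)/2) i ≈ -1.5 ± 3.1225i. For a conjugate pair the product of the roots equals the constant term, so |λ|^2 = 12 and |λ| = sqrt(12) ≈ 3.4641.
Thus the eigenvalues (to 4 decimals) are -1.5 ± 3.1225i (modulus 3.4641). The spectral radius is the largest modulus: r(A) = sqrt(12) ≈ 3.4641. (Cross-check: r(A) ≤ ||A||_2 ≈ 6.772; equality holds whenever A is normal, though it can also hold for some non-normal A.)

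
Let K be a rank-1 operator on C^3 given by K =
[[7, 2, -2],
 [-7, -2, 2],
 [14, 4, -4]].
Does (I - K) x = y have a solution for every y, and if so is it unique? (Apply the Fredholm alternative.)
(I - K) is singular (det(I - K) = 0, i.e. 1 ∈ sigma(K)). (I - K) x = y is solvable iff y ⊥ ker((I - K)^*) = span{(7, 2, -2)}, i.e. iff 7y_1 + 2y_2 - 2y_3 = 0. When solvable, the solutions are x = y + c·(1, -1, 2), c arbitrary (ker(I - K) = span{(1, -1, 2)}, dimension 1).

K has rank 1, so it is an outer product K = u v^T: every row of K is a multiple of one row vector. Reading off the entries, u = (1, -1, 2) and v = (7, 2, -2) (row i of K equals u_i·v^T). A rank-one matrix u v^T satisfies K u = u (v·u) and kills the (2)-dimensional subspace v^⊥, so its characteristic polynomial is lambda^2 (lambda - v·u) with v·u = tr K = 1. Hence the eigenvalues of I - K are 1 (multiplicity 2) and 1 - (1) = 0, so det(I - K) = 0. (Direct check: I - K =
[[-6, -2, 2],
 [7, 3, -2],
 [-14, -4, 5]]
has determinant 0.) So 1 is an eigenvalue of K and (I - K) is not invertible. The finite-dimensional Fredholm alternative says: either (I - K) is invertible, or ker(I - K) ≠ {0} and then range(I - K) = ker((I - K)^*)^⊥, with dim ker(I - K) = dim ker((I - K)^*). We are in the second case, so we need both kernels. Kernel of I - K: (I - K) u = u - u (v·u) = u - u = 0, so ker(I - K) = span{u} = span{(1, -1, 2)} (it is exactly 1-dimensional because rank(I - K) = 2). Kernel of the adjoint: K is real, so (I - K)^* = I - K^T = I - v u^T, and (I - v u^T) v = v - v (u·v) = 0; hence ker((I - K)^*) = span{v} = span{(7, 2, -2)}. Therefore (I - K) x = y is solvable iff <y, v> = 0, i.e. iff 7y_1 + 2y_2 - 2y_3 = 0. When this holds, K y = u (v·y) = 0, so (I - K) y = y and x = y is a particular solution; the full solution set is the line x = y + c·u = y + c·(1, -1, 2), c ∈ C.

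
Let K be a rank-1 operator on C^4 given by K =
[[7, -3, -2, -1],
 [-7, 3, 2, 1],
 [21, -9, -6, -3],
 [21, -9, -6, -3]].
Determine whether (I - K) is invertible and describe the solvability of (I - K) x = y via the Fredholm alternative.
(I - K) is singular (det(I - K) = 0, i.e. 1 ∈ sigma(K)). (I - K) x = y is solvable iff y ⊥ ker((I - K)^*) = span{(7, -3, -2, -1)}, i.e. iff 7y_1 - 3y_2 - 2y_3 - y_4 = 0. When solvable, the solutions are x = y + c·(1, -1, 3, 3), c arbitrary (ker(I - K) = span{(1, -1, 3, 3)}, dimension 1).

K has rank 1, so it is an outer product K = u v^T: every row of K is a multiple of one row vector. Reading off the entries, u = (1, -1, 3, 3) and v = (7, -3, -2, -1) (row i of K equals u_i·v^T). A rank-one matrix u v^T satisfies K u = u (v·u) and kills the (3)-dimensional subspace v^⊥, so its characteristic polynomial is lambda^3 (lambda - v·u) with v·u = tr K = 1. Hence the eigenvalues of I - K are 1 (multiplicity 3) and 1 - (1) = 0, so det(I - K) = 0. (Direct check: I - K =
[[-6, 3, 2, 1],
 [7, -2, -2, -1],
 [-21, 9, 7, 3],
 [-21, 9, 6, 4]]
has determinant 0.) So 1 is an eigenvalue of K and (I - K) is not invertible. The finite-dimensional Fredholm alternative says: either (I - K) is invertible, or ker(I - K) ≠ {0} and then range(I - K) = ker((I - K)^*)^⊥, with dim ker(I - K) = dim ker((I - K)^*). We are in the second case, so we need both kernels. Kernel of I - K: (I - K) u = u - u (v·u) = u - u = 0, so ker(I - K) = span{u} = span{(1, -1, 3, 3)} (it is exactly 1-dimensional because rank(I - K) = 3). Kernel of the adjoint: K is real, so (I - K)^* = I - K^T = I - v u^T, and (I - v u^T) v = v - v (u·v) = 0; hence ker((I - K)^*) = span{v} = span{(7, -3, -2, -1)}. Therefore (I - K) x = y is solvable iff <y, v> = 0, i.e. iff 7y_1 - 3y_2 - 2y_3 - y_4 = 0. When this holds, K y = u (v·y) = 0, so (I - K) y = y and x = y is a particular solution; the full solution set is the line x = y + c·u = y + c·(1, -1, 3, 3), c ∈ C.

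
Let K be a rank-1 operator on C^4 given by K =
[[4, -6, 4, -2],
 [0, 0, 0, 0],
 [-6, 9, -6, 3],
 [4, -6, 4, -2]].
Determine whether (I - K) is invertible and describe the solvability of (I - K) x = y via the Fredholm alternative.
(I - K) is invertible (det(I - K) = 5 ≠ 0), so for every y in C^4 the equation (I - K) x = y has a unique solution.

K has rank 1, so it is an outer product K = u v^T: every row of K is a multiple of one row vector. Reading off the entries, u = (2, 0, -3, 2) and v = (2, -3, 2, -1) (row i of K equals u_i·v^T). A rank-one matrix u v^T satisfies K u = u (v·u) and kills the (3)-dimensional subspace v^⊥, so its characteristic polynomial is lambda^3 (lambda - v·u) with v·u = tr K = -4. Hence the eigenvalues of I - K are 1 (multiplicity 3) and 1 - (-4) = 5, so det(I - K) = 5. (Direct check: I - K =
[[-3, 6, -4, 2],
 [0, 1, 0, 0],
 [6, -9, 7, -3],
 [-4, 6, -4, 3]]
has determinant 5.) The finite-dimensional Fredholm alternative says: either (I - K) is invertible, or ker(I - K) ≠ {0} and then range(I - K) = ker((I - K)^*)^⊥, with dim ker(I - K) = dim ker((I - K)^*). Since det(I - K) ≠ 0, 1 is not an eigenvalue of K and ker(I - K) = {0}, so we are in the first case: for every y there is a unique x = (I - K)^(-1) y. Explicitly, by the Sherman–Morrison formula, (I - u v^T)^(-1) = I + u v^T/(1 - v·u), i.e. (I - K)^(-1) = I + K/(5).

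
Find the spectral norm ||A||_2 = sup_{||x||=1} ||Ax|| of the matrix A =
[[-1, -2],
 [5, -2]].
||A||_2 = sqrt((34 + sqrt(580))/2) ≈ 5.389 (= sqrt(largest eigenvalue of A^T A))

||A||_2 = sigma_max(A) = sqrt(lambda_max(A^T A)). Form the symmetric matrix M = A^T A =
[[26, -8],
 [-8, 8]].
Its characteristic polynomial (trace, determinant of M give the coefficients) is
  p(λ) = det(λ I - M) = λ^2 - 34λ + 144.
For λ^2 - 34λ + 144 the discriminant is 580. It is nonnegative but not a perfect square, so the roots are real and irrational: λ = (34 ± sqrt(580))/2 ≈ 29.0416, 4.9584.
So the eigenvalues of A^T A are ≈ 4.9584, 29.0416 (all ≥ 0, as they must be for A^T A). The largest is λ_max = (34 + sqrt(580))/2 ≈ 29.0416, hence ||A||_2 = sqrt(λ_max) = sqrt((34 + sqrt(580))/2) ≈ 5.389.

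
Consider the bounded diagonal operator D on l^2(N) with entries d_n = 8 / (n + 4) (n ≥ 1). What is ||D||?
||D|| = 8/5 (attained at n = 1)

For D diagonal, ||D|| = sup_n |d_n| = sup_n 8/(n + 4). This is positive and strictly decreasing in n, so the supremum is attained at n = 1: d_1 = 8/(1 + 4) = 8/5. Hence ||D|| = 8/5.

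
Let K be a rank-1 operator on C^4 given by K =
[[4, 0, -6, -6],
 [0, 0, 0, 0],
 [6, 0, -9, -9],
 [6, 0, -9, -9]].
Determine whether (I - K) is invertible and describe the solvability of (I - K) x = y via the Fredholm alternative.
(I - K) is invertible (det(I - K) = 15 ≠ 0), so for every y in C^4 the equation (I - K) x = y has a unique solution.

K has rank 1, so it is an outer product K = u v^T: every row of K is a multiple of one row vector. Reading off the entries, u = (2, 0, 3, 3) and v = (2, 0, -3, -3) (row i of K equals u_i·v^T). A rank-one matrix u v^T satisfies K u = u (v·u) and kills the (3)-dimensional subspace v^⊥, so its characteristic polynomial is lambda^3 (lambda - v·u) with v·u = tr K = -14. Hence the eigenvalues of I - K are 1 (multiplicity 3) and 1 - (-14) = 15, so det(I - K) = 15. (Direct check: I - K =
[[-3, 0, 6, 6],
 [0, 1, 0, 0],
 [-6, 0, 10, 9],
 [-6, 0, 9, 10]]
has determinant 15.) The finite-dimensional Fredholm alternative says: either (I - K) is invertible, or ker(I - K) ≠ {0} and then range(I - K) = ker((I - K)^*)^⊥, with dim ker(I - K) = dim ker((I - K)^*). Since det(I - K) ≠ 0, 1 is not an eigenvalue of K and ker(I - K) = {0}, so we are in the first case: for every y there is a unique x = (I - K)^(-1) y. Explicitly, by the Sherman–Morrison formula, (I - u v^T)^(-1) = I + u v^T/(1 - v·u), i.e. (I - K)^(-1) = I + K/(15).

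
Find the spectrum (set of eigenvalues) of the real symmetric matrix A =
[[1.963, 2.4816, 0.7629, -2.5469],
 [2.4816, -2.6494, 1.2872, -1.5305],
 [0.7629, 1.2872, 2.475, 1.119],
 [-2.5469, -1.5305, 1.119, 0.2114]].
sigma(A) ≈ {-4, -2, 3, 5}

A is real symmetric, so its spectrum consists of real eigenvalues. Expanding the characteristic polynomial of the displayed matrix gives
  det(λ I - A) = p(λ) = λ^4 + (-2)λ^3 + (-25)λ^2 + (26)λ + (120).
Solving p(λ) = 0 yields eigenvalues ≈ -4, -2, 3, 5. (A is shown rounded to 4 decimals, so these recover the underlying integer eigenvalues to within that precision.)
Verification: the trace of A = 2 equals the sum of eigenvalues 2, and det(A) ≈ 120.0001 matches the eigenvalue product 120.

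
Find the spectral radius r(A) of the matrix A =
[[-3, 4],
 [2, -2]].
r(A) = (5 + sqrt(33))/2 ≈ 5.3723

The eigenvalues of A are the roots of its characteristic polynomial. With M = A (coefficients from the trace and determinant):
  p(λ) = det(λ I - M) = λ^2 + 5λ - 2.
For λ^2 + 5λ - 2 the discriminant is 33. It is nonnegative but not a perfect square, so the roots are real and irrational: λ = (-5 ± sqrt(33))/2 ≈ 0.3723, -5.3723.
Thus the eigenvalues (to 4 decimals) are 0.3723 (modulus 0.3723); -5.3723 (modulus 5.3723). The spectral radius is the largest modulus: r(A) = (5 + sqrt(33))/2 ≈ 5.3723. (Cross-check: r(A) ≤ ||A||_2 ≈ 5.734; equality holds whenever A is normal, though it can also hold for some non-normal A.)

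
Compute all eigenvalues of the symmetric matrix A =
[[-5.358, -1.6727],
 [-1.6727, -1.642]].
sigma(A) ≈ {-6, -1}

A is real symmetric, so its spectrum consists of real eigenvalues. Expanding the characteristic polynomial of the displayed matrix gives
  det(λ I - A) = p(λ) = λ^2 + (7)λ + (6).
Solving p(λ) = 0 yields eigenvalues ≈ -6, -1. (A is shown rounded to 4 decimals, so these recover the underlying integer eigenvalues to within that precision.)
Verification: the trace of A = -7 equals the sum of eigenvalues -7, and det(A) ≈ 5.9999 matches the eigenvalue product 6.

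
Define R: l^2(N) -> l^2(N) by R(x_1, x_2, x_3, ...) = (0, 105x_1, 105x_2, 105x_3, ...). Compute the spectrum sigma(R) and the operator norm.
sigma(R) = closed disk {z in C : |z| ≤ 105}; ||R|| = 105

Note R = 105·U where U is the unit right shift (U x)_k = x_{k-1} (with x_0 := 0); so ||R|| = 105||U|| and sigma(R) = 105·sigma(U). ||R x||^2 = sum_{k≥1} |105x_k|^2 = 11025||x||^2, so ||R|| = 105 and sigma(R) ⊂ {|z| ≤ 105}. For any |lambda| < 105, the equation (R - lambda I) x = 0 forces x_1 = 0, then 105x_k = lambda x_{k+1} ⇒ x = 0, so R has no eigenvalues. But (R - lambda I) is not surjective for |lambda| < 105: solving (R - lambda I) x = e_1 would require x_n proportional to (lambda/105)^(-n), which is not in l^2. So every |lambda| < 105 lies in the residual spectrum. The boundary |lambda| = 105 is in the approximate point spectrum (the spectrum is closed). Hence sigma(R) is the closed disk of radius 105.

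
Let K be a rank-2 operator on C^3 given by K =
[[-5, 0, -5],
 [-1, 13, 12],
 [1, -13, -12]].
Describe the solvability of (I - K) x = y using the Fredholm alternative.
(I - K) is invertible (det(I - K) = 5 ≠ 0), so for every y in C^3 the equation (I - K) x = y has a unique solution.

K has rank 2 and factors as K = U V^T = u1 v1^T + u2 v2^T with u1 = (2, 3, -3), v1 = (-1, 3, 2), u2 = (3, -2, 2), v2 = (-1, -2, -3) (multiplying out reproduces the displayed K). The nonzero eigenvalues of U V^T coincide with those of the 2 x 2 matrix G = V^T U = [[v1·u1, v1·u2], [v2·u1, v2·u2]] = [[1, -5], [1, -5]], and by the Sylvester determinant identity det(I_3 - U V^T) = det(I_2 - V^T U) = det([[0, 5], [-1, 6]]) = (0)(6) - (5)(-1) = 5. (Direct check: I - K =
[[6, 0, 5],
 [1, -12, -12],
 [-1, 13, 13]]
has determinant 5.) The finite-dimensional Fredholm alternative says: either (I - K) is invertible, or ker(I - K) ≠ {0} and then range(I - K) = ker((I - K)^*)^⊥, with dim ker(I - K) = dim ker((I - K)^*). Since det(I - K) ≠ 0, 1 is not an eigenvalue of K and ker(I - K) = {0}, so we are in the first case: for every y there is a unique x = (I - K)^(-1) y. (Explicitly, by the Woodbury identity, (I - U V^T)^(-1) = I + U (I_2 - G)^(-1) V^T.)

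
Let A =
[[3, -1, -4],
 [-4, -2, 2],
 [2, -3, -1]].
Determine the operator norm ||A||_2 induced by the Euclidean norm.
||A||_2 ≈ 6.8976 (= sqrt(largest eigenvalue of A^T A))

||A||_2 = sigma_max(A) = sqrt(lambda_max(A^T A)). Form the symmetric matrix M = A^T A =
[[29, -1, -22],
 [-1, 14, 3],
 [-22, 3, 21]].
Its characteristic polynomial (trace, sum of principal 2x2 minors, determinant of M give the coefficients) is
  p(λ) = det(λ I - M) = λ^3 - 64λ^2 + 815λ - 1600.
No integer candidate from the rational root theorem (±divisors of 1600) is a root, so the roots are irrational. The cubic discriminant is Δ = 310658500 > 0, so there are three distinct real roots. p(2) = -218 and p(3) = 296 have opposite signs, so a root lies in (2, 3); Newton's method refines it to λ ≈ 2.3977. p(14) = 10 and p(15) = -400 have opposite signs, so a root lies in (14, 15); Newton's method refines it to λ ≈ 14.0257. p(47) = -848 and p(48) = 656 have opposite signs, so a root lies in (47, 48); Newton's method refines it to λ ≈ 47.5766. Check (Vieta): the three roots sum to 64, matching tr M = 64.
So the eigenvalues of A^T A are ≈ 2.3977, 14.0257, 47.5766 (all ≥ 0, as they must be for A^T A). The largest is λ_max ≈ 47.5766, hence ||A||_2 = sqrt(λ_max) ≈ 6.8976.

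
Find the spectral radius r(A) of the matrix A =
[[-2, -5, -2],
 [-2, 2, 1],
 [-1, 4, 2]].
r(A) ≈ 5.5229

The eigenvalues of A are the roots of its characteristic polynomial. With M = A (coefficients from the trace, the sum of principal 2x2 minors, and det A):
  p(λ) = det(λ I - M) = λ^3 - 2λ^2 - 20λ + 3.
No integer candidate from the rational root theorem (±divisors of 3) is a root, so the roots are irrational. The cubic discriminant is Δ = 35613 > 0, so there are three distinct real roots. p(-4) = -13 and p(-3) = 18 have opposite signs, so a root lies in (-4, -3); Newton's method refines it to λ ≈ -3.6709. p(0) = 3 and p(1) = -18 have opposite signs, so a root lies in (0, 1); Newton's method refines it to λ ≈ 0.148. p(5) = -22 and p(6) = 27 have opposite signs, so a root lies in (5, 6); Newton's method refines it to λ ≈ 5.5229. Check (Vieta): the three roots sum to 2, matching tr M = 2.
Thus the eigenvalues (to 4 decimals) are -3.6709 (modulus 3.6709); 0.148 (modulus 0.148); 5.5229 (modulus 5.5229). The spectral radius is the largest modulus: r(A) ≈ 5.5229. (Cross-check: r(A) ≤ ||A||_2 ≈ 7.3472; equality holds whenever A is normal, though it can also hold for some non-normal A.)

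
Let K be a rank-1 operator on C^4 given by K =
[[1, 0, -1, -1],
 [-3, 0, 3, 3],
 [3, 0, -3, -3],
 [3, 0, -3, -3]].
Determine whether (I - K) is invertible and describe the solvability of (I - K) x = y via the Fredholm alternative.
(I - K) is invertible (det(I - K) = 6 ≠ 0), so for every y in C^4 the equation (I - K) x = y has a unique solution.

K has rank 1, so it is an outer product K = u v^T: every row of K is a multiple of one row vector. Reading off the entries, u = (1, -3, 3, 3) and v = (1, 0, -1, -1) (row i of K equals u_i·v^T). A rank-one matrix u v^T satisfies K u = u (v·u) and kills the (3)-dimensional subspace v^⊥, so its characteristic polynomial is lambda^3 (lambda - v·u) with v·u = tr K = -5. Hence the eigenvalues of I - K are 1 (multiplicity 3) and 1 - (-5) = 6, so det(I - K) = 6. (Direct check: I - K =
[[0, 0, 1, 1],
 [3, 1, -3, -3],
 [-3, 0, 4, 3],
 [-3, 0, 3, 4]]
has determinant 6.) The finite-dimensional Fredholm alternative says: either (I - K) is invertible, or ker(I - K) ≠ {0} and then range(I - K) = ker((I - K)^*)^⊥, with dim ker(I - K) = dim ker((I - K)^*). Since det(I - K) ≠ 0, 1 is not an eigenvalue of K and ker(I - K) = {0}, so we are in the first case: for every y there is a unique x = (I - K)^(-1) y. Explicitly, by the Sherman–Morrison formula, (I - u v^T)^(-1) = I + u v^T/(1 - v·u), i.e. (I - K)^(-1) = I + K/(6).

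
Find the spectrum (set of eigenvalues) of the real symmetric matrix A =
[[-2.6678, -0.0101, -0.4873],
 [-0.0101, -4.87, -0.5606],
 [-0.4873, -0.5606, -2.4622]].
sigma(A) ≈ {-5, -3, -2}

A is real symmetric, so its spectrum consists of real eigenvalues. Expanding the characteristic polynomial of the displayed matrix gives
  det(λ I - A) = p(λ) = λ^3 + (10)λ^2 + (31)λ + (30).
Solving p(λ) = 0 yields eigenvalues ≈ -5, -3, -2. (A is shown rounded to 4 decimals, so these recover the underlying integer eigenvalues to within that precision.)
Verification: the trace of A = -10 equals the sum of eigenvalues -10, and det(A) ≈ -29.9998 matches the eigenvalue product -30.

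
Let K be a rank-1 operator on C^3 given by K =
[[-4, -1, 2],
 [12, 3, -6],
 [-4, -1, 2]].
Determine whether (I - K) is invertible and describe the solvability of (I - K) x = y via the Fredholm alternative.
(I - K) is singular (det(I - K) = 0, i.e. 1 ∈ sigma(K)). (I - K) x = y is solvable iff y ⊥ ker((I - K)^*) = span{(-4, -1, 2)}, i.e. iff -4y_1 - y_2 + 2y_3 = 0. When solvable, the solutions are x = y + c·(1, -3, 1), c arbitrary (ker(I - K) = span{(1, -3, 1)}, dimension 1).

K has rank 1, so it is an outer product K = u v^T: every row of K is a multiple of one row vector. Reading off the entries, u = (1, -3, 1) and v = (-4, -1, 2) (row i of K equals u_i·v^T). A rank-one matrix u v^T satisfies K u = u (v·u) and kills the (2)-dimensional subspace v^⊥, so its characteristic polynomial is lambda^2 (lambda - v·u) with v·u = tr K = 1. Hence the eigenvalues of I - K are 1 (multiplicity 2) and 1 - (1) = 0, so det(I - K) = 0. (Direct check: I - K =
[[5, 1, -2],
 [-12, -2, 6],
 [4, 1, -1]]
has determinant 0.) So 1 is an eigenvalue of K and (I - K) is not invertible. The finite-dimensional Fredholm alternative says: either (I - K) is invertible, or ker(I - K) ≠ {0} and then range(I - K) = ker((I - K)^*)^⊥, with dim ker(I - K) = dim ker((I - K)^*). We are in the second case, so we need both kernels. Kernel of I - K: (I - K) u = u - u (v·u) = u - u = 0, so ker(I - K) = span{u} = span{(1, -3, 1)} (it is exactly 1-dimensional because rank(I - K) = 2). Kernel of the adjoint: K is real, so (I - K)^* = I - K^T = I - v u^T, and (I - v u^T) v = v - v (u·v) = 0; hence ker((I - K)^*) = span{v} = span{(-4, -1, 2)}. Therefore (I - K) x = y is solvable iff <y, v> = 0, i.e. iff -4y_1 - y_2 + 2y_3 = 0. When this holds, K y = u (v·y) = 0, so (I - K) y = y and x = y is a particular solution; the full solution set is the line x = y + c·u = y + c·(1, -3, 1), c ∈ C.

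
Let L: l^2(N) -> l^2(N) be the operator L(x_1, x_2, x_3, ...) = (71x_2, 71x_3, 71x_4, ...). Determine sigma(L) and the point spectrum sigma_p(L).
sigma(L) = closed disk {z in C : |z| ≤ 71}; sigma_p(L) = open disk {z in C : |z| < 71}

Note L = 71·V where V is the unit left shift (V x)_k = x_{k+1}; so sigma(L) = 71·sigma(V) and ||L|| = 71||V||. ||L x||^2 = 5041sum_{k≥2} |x_k|^2 ≤ 5041||x||^2, with equality on {x : x_1 = 0}, so ||L|| = 71. For any lambda with |lambda| < 71, set r = lambda/71 (|r| < 1); the vector x = (1, r, r^2, ...) is in l^2 and satisfies L x = 71(r, r^2, ...) = lambda x, so lambda is an eigenvalue. On the boundary |lambda| = 71 the geometric series diverges, so no l^2 eigenvector exists, but these lambda lie in the approximate point spectrum. Hence sigma(L) is the closed disk of radius 71 and sigma_p(L) is the open disk.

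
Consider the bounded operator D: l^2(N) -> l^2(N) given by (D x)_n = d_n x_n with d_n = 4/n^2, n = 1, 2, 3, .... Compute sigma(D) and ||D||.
sigma(D) = {4/n^2 : n ≥ 1} ∪ {0}; ||D|| = 4

A bounded diagonal operator on l^2 with diagonal entries d_n has spectrum equal to the closure of {d_n : n ≥ 1}: every d_n is an eigenvalue (with eigenvector e_n), so {d_n} ⊂ sigma(D); the spectrum is closed, so its closure is too; and for lambda not in the closure, (D - lambda I) has bounded inverse (the diagonal entries 1/(d_n - lambda) are bounded). For our sequence d_n = 4/n^2, n = 1, 2, 3, ...:
  - {d_n} = {4/n^2 : n ≥ 1}; the only limit point is 0
  - closure = {4/n^2 : n ≥ 1} ∪ {0}
For the norm: a diagonal operator has ||D|| = sup_n |d_n|. Here d_n = 4/n^2 is positive and decreasing, so sup_n |d_n| = d_1 = 4. So ||D|| = 4.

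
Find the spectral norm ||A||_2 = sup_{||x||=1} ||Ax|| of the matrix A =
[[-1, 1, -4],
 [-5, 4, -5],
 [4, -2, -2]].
||A||_2 ≈ 9.1494 (= sqrt(largest eigenvalue of A^T A))

||A||_2 = sigma_max(A) = sqrt(lambda_max(A^T A)). Form the symmetric matrix M = A^T A =
[[42, -29, 21],
 [-29, 21, -20],
 [21, -20, 45]].
Its characteristic polynomial (trace, sum of principal 2x2 minors, determinant of M give the coefficients) is
  p(λ) = det(λ I - M) = λ^3 - 108λ^2 + 2035λ - 144.
No integer candidate from the rational root theorem (±divisors of 144) is a root, so the roots are irrational. The cubic discriminant is Δ = 14437192676 > 0, so there are three distinct real roots. p(0) = -144 and p(1) = 1784 have opposite signs, so a root lies in (0, 1); Newton's method refines it to λ ≈ 0.071. p(24) = 312 and p(25) = -1144 have opposite signs, so a root lies in (24, 25); Newton's method refines it to λ ≈ 24.2184. p(83) = -3464 and p(84) = 1452 have opposite signs, so a root lies in (83, 84); Newton's method refines it to λ ≈ 83.7106. Check (Vieta): the three roots sum to 108, matching tr M = 108.
So the eigenvalues of A^T A are ≈ 0.071, 24.2184, 83.7106 (all ≥ 0, as they must be for A^T A). The largest is λ_max ≈ 83.7106, hence ||A||_2 = sqrt(λ_max) ≈ 9.1494.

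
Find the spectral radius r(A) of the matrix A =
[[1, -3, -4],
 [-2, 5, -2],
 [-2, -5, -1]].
r(A) ≈ 6.4479

The eigenvalues of A are the roots of its characteristic polynomial. With M = A (coefficients from the trace, the sum of principal 2x2 minors, and det A):
  p(λ) = det(λ I - M) = λ^3 - 5λ^2 - 25λ + 101.
No integer candidate from the rational root theorem (±divisors of 101) is a root, so the roots are irrational. The cubic discriminant is Δ = 80448 > 0, so there are three distinct real roots. p(-5) = -24 and p(-4) = 57 have opposite signs, so a root lies in (-5, -4); Newton's method refines it to λ ≈ -4.7474. p(3) = 8 and p(4) = -15 have opposite signs, so a root lies in (3, 4); Newton's method refines it to λ ≈ 3.2995. p(6) = -13 and p(7) = 24 have opposite signs, so a root lies in (6, 7); Newton's method refines it to λ ≈ 6.4479. Check (Vieta): the three roots sum to 5, matching tr M = 5.
Thus the eigenvalues (to 4 decimals) are -4.7474 (modulus 4.7474); 3.2995 (modulus 3.2995); 6.4479 (modulus 6.4479). The spectral radius is the largest modulus: r(A) ≈ 6.4479. (Cross-check: r(A) ≤ ||A||_2 ≈ 7.7705; equality holds whenever A is normal, though it can also hold for some non-normal A.)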